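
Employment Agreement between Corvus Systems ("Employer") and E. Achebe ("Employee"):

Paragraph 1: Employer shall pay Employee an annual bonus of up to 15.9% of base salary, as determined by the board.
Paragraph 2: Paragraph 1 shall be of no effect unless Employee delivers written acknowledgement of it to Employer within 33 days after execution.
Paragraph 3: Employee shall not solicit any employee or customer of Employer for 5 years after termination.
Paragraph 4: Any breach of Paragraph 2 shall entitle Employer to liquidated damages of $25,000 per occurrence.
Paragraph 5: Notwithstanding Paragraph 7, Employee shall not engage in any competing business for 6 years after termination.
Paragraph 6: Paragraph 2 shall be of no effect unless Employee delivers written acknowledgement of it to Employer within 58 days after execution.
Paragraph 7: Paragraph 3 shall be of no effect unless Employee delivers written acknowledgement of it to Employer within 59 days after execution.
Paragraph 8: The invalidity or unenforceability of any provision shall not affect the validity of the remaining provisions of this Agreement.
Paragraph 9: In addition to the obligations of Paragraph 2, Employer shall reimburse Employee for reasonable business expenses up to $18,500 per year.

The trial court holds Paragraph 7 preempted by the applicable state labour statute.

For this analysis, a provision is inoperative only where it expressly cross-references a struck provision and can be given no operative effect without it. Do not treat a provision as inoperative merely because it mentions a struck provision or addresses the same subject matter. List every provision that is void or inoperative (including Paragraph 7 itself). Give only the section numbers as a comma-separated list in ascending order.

7

Paragraph 7 is struck. Paragraph 5 mentions Paragraph 7 but its own obligation stands independently of Paragraph 7, so Paragraph 5 is not affected. No other provision's operative terms depend on Paragraph 7. Paragraph 8 is a severability clause and preserves every provision that can still be given independent effect. Paragraph 1, Paragraph 2, Paragraph 3, Paragraph 4, Paragraph 5, Paragraph 6, Paragraph 8, and Paragraph 9 remain in effect.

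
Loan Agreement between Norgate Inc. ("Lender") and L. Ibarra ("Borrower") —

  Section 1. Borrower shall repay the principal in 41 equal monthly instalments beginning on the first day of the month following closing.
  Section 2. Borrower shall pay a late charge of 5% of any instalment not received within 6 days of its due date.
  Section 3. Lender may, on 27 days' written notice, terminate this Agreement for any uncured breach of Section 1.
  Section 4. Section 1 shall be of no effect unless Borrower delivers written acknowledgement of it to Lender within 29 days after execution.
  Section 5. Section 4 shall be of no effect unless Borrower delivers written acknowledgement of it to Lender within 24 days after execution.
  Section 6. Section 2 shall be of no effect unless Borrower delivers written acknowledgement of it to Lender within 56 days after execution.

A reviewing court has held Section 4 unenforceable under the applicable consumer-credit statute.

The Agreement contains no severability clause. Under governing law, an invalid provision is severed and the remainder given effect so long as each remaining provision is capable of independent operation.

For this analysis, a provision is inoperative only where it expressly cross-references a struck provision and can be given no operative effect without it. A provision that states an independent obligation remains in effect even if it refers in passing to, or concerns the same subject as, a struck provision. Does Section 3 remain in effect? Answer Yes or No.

Yes

Section 4 is struck. Section 5 has no operative effect of its own apart from Section 4 and is therefore inoperative. Under the stated default rule, only provisions that cannot operate independently fall away; the rest are enforced. Section 1, Section 2, Section 3, and Section 6 remain in effect. Section 3 is among the surviving provisions, so the answer is yes.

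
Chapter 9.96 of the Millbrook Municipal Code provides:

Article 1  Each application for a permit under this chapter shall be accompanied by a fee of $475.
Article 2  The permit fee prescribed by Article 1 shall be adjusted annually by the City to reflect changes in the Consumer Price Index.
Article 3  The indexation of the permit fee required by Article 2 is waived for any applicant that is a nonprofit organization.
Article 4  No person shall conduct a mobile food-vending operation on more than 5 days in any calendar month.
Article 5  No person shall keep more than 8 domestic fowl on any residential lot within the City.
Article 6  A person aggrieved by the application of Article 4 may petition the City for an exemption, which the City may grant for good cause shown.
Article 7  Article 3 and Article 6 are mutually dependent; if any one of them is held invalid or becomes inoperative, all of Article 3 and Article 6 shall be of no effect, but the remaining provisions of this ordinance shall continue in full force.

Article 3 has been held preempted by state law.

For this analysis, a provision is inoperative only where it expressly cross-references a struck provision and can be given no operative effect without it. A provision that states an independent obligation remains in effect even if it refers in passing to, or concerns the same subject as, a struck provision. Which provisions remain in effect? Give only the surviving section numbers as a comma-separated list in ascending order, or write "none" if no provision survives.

1, 2, 4, 5, 7

Article 3 is struck. No other provision's operative terms depend on Article 3. Article 7 declares Article 3 and Article 6 mutually dependent; since one of them has fallen, all of them are of no effect. That brings down Article 6 as well. The remainder continues in force under Article 7. The provisions still in force are Article 1, Article 2, Article 4, Article 5, and Article 7.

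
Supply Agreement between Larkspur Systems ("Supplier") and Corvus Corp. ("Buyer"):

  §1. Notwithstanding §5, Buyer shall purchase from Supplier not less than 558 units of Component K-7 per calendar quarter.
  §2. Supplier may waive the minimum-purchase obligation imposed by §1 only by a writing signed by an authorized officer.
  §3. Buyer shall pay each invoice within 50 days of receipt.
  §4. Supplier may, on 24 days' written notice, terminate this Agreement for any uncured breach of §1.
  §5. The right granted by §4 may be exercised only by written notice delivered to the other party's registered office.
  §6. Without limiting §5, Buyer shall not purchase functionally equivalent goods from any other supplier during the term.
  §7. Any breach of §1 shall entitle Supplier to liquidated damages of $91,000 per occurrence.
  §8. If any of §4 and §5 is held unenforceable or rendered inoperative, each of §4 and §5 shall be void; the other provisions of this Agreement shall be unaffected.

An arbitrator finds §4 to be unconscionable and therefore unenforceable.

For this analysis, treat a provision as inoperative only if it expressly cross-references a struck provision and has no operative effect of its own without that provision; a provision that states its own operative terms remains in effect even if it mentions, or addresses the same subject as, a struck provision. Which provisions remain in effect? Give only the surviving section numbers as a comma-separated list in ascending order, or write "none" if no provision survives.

§4 is struck. §5 has no operative effect of its own apart from §4 and is therefore inoperative. §1 mentions §5 but its own obligation stands independently of §5, so §1 is not affected. §6 mentions §5 but its own obligation stands independently of §5, so §6 is not affected. §8 declares §4 and §5 mutually dependent; since one of them has fallen, all of them are of no effect. The remainder continues in force under §8. §1, §2, §3, §6, §7, and §8 remain in effect.

1, 2, 3, 6, 7, 8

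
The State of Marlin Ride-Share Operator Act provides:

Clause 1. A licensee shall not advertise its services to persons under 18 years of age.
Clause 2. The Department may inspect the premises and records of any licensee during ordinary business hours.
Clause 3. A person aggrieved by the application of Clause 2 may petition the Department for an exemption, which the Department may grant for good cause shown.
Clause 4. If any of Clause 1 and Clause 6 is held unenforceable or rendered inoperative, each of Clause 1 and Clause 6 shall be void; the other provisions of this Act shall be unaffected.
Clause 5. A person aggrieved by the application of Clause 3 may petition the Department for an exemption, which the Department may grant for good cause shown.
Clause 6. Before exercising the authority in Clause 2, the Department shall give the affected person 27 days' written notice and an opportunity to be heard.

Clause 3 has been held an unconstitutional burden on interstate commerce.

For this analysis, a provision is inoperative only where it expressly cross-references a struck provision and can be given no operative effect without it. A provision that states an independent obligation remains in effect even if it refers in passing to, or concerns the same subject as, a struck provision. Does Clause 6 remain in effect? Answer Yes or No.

Clause 3 is struck. Clause 5 has no operative effect of its own apart from Clause 3 and is therefore inoperative. Clause 4 ties Clause 1 and Clause 6 together, but none of those is affected here; the remaining provisions continue in force under Clause 4. Clause 1, Clause 2, Clause 4, and Clause 6 remain in effect. Clause 6 is among the surviving provisions, so the answer is yes.

Yes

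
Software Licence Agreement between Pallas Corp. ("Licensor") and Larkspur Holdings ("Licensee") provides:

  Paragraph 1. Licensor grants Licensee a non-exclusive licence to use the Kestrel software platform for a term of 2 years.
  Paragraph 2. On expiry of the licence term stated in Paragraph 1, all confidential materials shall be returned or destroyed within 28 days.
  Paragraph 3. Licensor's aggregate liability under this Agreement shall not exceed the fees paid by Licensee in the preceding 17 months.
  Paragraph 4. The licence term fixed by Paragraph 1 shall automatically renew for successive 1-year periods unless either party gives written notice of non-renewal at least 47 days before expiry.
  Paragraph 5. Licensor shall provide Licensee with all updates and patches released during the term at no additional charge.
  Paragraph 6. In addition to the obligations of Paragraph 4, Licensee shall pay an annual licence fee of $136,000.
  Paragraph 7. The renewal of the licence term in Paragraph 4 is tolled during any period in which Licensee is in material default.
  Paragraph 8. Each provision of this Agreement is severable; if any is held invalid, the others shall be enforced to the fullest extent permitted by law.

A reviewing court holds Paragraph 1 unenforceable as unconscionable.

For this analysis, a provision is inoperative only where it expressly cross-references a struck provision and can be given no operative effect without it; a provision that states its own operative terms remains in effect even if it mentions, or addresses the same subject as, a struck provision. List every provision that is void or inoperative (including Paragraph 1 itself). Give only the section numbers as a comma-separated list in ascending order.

Paragraph 1 is struck. Paragraph 2 merely fixes the return obligation tied to Paragraph 1; with Paragraph 1 gone it has nothing to operate on and falls away. Paragraph 4 operates only by reference to Paragraph 1, so it falls with Paragraph 1. Paragraph 7 operates only by reference to Paragraph 4, so it falls with Paragraph 4. Although Paragraph 6 refers to Paragraph 4, its operative terms do not depend on Paragraph 4, so it remains in effect. Under the severability clause in Paragraph 8, the remaining provisions continue in force. Paragraph 3, Paragraph 5, Paragraph 6, and Paragraph 8 remain in effect.

1, 2, 4, 7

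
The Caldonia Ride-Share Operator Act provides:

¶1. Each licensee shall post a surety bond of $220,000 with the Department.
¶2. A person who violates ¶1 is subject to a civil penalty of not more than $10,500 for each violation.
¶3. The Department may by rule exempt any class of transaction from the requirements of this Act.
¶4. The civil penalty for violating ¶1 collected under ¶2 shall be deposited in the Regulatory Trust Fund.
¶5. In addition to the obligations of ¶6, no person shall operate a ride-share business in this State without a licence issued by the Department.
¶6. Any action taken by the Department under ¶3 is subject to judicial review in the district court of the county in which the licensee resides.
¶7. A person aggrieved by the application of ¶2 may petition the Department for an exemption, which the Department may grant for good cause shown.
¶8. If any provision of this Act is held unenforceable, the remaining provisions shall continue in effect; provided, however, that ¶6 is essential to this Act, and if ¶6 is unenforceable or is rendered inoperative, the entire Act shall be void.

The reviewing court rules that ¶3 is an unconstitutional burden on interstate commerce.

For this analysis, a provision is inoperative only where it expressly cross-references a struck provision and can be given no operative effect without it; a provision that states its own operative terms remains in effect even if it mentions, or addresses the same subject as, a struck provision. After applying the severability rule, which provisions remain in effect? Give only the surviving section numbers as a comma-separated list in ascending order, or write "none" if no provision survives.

none

¶3 is struck. The only function of ¶6 is the judicial-review right for ¶3, so it cannot stand once ¶3 is removed. ¶8 makes ¶6 an essential term, and ¶6 has been rendered inoperative by the cascade; under ¶8, the entire Act is therefore void. No provision of the Act survives.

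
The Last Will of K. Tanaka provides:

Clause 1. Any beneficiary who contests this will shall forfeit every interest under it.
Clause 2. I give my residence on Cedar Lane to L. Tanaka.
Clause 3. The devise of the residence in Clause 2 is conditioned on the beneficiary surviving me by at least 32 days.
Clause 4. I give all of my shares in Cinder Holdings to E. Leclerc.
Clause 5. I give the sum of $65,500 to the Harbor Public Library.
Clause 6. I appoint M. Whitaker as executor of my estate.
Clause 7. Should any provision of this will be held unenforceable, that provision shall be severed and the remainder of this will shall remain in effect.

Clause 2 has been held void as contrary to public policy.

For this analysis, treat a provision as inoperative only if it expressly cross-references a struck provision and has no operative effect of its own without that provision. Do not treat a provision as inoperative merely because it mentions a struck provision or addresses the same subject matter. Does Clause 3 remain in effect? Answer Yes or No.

No

Clause 2 is struck. Clause 3 operates only by reference to Clause 2, so it falls with Clause 2. Under the severability clause in Clause 7, the remaining provisions continue in force. That leaves Clause 1, Clause 4, Clause 5, Clause 6, and Clause 7 in effect. Clause 3 is among the inoperative provisions, so the answer is no.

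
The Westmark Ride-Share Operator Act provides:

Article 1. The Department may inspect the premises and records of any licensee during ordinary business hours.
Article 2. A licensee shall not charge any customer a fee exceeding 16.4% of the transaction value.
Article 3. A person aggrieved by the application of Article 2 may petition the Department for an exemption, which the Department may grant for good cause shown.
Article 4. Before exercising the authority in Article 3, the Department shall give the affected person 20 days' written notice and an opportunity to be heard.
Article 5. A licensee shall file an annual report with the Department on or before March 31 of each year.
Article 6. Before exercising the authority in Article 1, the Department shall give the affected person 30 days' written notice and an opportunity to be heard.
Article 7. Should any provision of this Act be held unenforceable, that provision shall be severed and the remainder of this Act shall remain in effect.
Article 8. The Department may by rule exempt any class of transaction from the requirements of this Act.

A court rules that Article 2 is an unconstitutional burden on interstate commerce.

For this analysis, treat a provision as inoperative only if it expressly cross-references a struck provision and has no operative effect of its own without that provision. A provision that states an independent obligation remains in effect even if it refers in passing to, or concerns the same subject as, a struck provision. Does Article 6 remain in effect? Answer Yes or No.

Yes

Article 2 is struck. The only function of Article 3 is the exemption procedure for Article 2, so it cannot stand once Article 2 is removed. The only function of Article 4 is the notice-and-hearing requirement for Article 3, so it cannot stand once Article 3 is removed. Under the severability clause in Article 7, the remaining provisions continue in force. The provisions still in force are Article 1, Article 5, Article 6, Article 7, and Article 8. Article 6 is among the surviving provisions, so the answer is yes.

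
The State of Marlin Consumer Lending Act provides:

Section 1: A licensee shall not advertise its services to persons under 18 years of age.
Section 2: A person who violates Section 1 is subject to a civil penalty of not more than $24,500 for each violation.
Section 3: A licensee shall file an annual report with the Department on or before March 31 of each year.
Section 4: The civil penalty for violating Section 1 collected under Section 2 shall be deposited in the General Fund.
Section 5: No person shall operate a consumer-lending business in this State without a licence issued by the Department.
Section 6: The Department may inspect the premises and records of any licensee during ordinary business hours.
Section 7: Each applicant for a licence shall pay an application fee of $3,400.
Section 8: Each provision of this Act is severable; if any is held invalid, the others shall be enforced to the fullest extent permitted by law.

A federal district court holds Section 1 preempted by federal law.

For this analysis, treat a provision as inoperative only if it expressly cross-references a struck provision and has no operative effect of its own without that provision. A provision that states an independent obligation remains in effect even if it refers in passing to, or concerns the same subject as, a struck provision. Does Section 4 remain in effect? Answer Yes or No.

Section 1 is struck. Section 2 merely fixes the civil penalty for violating Section 1; with Section 1 gone it has nothing to operate on and falls away. Section 4 operates only by reference to Section 2, so it falls with Section 2. Section 8 is a severability clause and preserves every provision that can still be given independent effect. The provisions still in force are Section 3, Section 5, Section 6, Section 7, and Section 8. Section 4 is among the inoperative provisions, so the answer is no.

No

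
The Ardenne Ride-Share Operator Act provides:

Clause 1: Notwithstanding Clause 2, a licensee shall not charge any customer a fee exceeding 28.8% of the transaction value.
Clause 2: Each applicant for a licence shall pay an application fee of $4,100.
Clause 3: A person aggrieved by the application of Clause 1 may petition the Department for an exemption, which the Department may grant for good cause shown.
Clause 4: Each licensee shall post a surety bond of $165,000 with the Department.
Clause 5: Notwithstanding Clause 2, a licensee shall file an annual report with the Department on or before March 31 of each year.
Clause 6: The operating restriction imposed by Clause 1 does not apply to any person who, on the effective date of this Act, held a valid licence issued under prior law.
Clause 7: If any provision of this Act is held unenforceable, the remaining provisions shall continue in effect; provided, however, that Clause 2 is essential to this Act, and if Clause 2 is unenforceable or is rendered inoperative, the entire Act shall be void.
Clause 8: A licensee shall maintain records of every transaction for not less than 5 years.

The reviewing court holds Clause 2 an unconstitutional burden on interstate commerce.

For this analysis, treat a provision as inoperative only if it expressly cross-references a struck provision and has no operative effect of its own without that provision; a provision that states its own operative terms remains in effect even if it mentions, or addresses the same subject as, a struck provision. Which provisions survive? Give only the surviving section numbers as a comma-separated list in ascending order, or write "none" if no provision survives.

Clause 2 is struck. No other provision's operative terms depend on Clause 2. Clause 7 makes Clause 2 an essential term, and Clause 2 is the provision held invalid; under Clause 7, the entire Act is therefore void. No provision of the Act survives.

none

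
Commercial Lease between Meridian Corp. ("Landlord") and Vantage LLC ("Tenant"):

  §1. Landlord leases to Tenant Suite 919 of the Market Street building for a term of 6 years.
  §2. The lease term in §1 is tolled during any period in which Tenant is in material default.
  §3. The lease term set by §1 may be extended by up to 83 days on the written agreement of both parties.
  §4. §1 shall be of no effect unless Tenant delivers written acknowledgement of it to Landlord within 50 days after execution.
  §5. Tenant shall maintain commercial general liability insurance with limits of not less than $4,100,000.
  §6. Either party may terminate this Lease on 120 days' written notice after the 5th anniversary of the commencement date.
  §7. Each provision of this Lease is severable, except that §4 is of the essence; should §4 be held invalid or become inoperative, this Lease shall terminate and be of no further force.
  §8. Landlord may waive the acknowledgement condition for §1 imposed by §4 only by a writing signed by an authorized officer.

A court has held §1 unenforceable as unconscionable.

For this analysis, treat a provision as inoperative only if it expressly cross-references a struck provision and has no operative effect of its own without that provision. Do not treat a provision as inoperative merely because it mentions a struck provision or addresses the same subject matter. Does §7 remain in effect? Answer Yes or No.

No

§1 is struck. The whole of §2 is the tolling of the lease term, defined by reference to §1, so §2 cannot stand once §1 is removed. The whole of §3 is the extension of the lease term, defined by reference to §1, so §3 cannot stand once §1 is removed. The only function of §4 is the acknowledgement condition for §1, so it cannot stand once §1 is removed. The only function of §8 is the waiver condition for §4, so it cannot stand once §4 is removed. §7 makes §4 an essential term, and §4 has been rendered inoperative by the cascade; under §7, the entire Lease is therefore void. No provision of the Lease survives. §7 is among the inoperative provisions, so the answer is no.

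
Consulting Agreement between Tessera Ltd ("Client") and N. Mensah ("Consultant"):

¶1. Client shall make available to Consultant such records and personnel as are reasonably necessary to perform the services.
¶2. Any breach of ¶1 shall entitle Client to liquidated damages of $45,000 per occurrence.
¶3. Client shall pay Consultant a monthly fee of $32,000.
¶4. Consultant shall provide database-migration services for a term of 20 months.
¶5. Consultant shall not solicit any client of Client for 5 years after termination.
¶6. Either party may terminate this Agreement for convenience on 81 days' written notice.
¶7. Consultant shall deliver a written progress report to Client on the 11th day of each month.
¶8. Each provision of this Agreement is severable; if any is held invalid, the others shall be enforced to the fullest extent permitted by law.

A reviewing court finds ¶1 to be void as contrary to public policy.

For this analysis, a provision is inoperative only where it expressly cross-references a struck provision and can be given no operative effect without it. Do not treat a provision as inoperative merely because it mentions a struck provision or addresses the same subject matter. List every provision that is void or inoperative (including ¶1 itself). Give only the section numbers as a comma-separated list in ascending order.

1, 2

¶1 is struck. ¶2 has no operative effect of its own apart from ¶1 and is therefore inoperative. ¶8 is a severability clause and preserves every provision that can still be given independent effect. That leaves ¶3, ¶4, ¶5, ¶6, ¶7, and ¶8 in effect.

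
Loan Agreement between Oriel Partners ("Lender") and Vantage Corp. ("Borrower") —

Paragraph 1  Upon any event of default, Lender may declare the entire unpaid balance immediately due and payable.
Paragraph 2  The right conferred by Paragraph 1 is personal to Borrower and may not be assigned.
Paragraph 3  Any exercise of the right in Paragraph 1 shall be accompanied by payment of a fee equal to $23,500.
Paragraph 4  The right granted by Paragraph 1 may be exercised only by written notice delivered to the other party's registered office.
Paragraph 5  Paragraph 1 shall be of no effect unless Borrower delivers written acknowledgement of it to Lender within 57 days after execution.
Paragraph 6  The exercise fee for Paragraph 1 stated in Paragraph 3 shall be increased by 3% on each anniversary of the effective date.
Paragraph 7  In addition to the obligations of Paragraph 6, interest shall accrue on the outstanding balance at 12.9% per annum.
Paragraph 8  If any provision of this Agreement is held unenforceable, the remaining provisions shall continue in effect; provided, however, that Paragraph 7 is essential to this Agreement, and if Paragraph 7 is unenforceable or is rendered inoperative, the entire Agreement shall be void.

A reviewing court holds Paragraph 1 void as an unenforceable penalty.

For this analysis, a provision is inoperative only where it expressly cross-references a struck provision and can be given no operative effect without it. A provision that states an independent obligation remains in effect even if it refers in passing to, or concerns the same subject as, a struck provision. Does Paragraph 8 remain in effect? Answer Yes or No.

Paragraph 1 is struck. Paragraph 2 has no operative effect of its own apart from Paragraph 1 and is therefore inoperative. The only function of Paragraph 3 is the exercise fee for Paragraph 1, so it cannot stand once Paragraph 1 is removed. Paragraph 4 has no operative effect of its own apart from Paragraph 1 and is therefore inoperative. Paragraph 5 merely fixes the acknowledgement condition for Paragraph 1; with Paragraph 1 gone it has nothing to operate on and falls away. Paragraph 6 does nothing except set the escalation of the exercise fee for Paragraph 1 by reference to Paragraph 3; with Paragraph 3 gone it has no independent effect and is inoperative. Although Paragraph 7 refers to Paragraph 6, its operative terms do not depend on Paragraph 6, so it remains in effect. Paragraph 8 makes Paragraph 7 an essential term, but Paragraph 7 is unaffected, so the severability proviso in Paragraph 8 preserves the remaining provisions. Paragraph 7 and Paragraph 8 remain in effect. Paragraph 8 is among the surviving provisions, so the answer is yes.

Yes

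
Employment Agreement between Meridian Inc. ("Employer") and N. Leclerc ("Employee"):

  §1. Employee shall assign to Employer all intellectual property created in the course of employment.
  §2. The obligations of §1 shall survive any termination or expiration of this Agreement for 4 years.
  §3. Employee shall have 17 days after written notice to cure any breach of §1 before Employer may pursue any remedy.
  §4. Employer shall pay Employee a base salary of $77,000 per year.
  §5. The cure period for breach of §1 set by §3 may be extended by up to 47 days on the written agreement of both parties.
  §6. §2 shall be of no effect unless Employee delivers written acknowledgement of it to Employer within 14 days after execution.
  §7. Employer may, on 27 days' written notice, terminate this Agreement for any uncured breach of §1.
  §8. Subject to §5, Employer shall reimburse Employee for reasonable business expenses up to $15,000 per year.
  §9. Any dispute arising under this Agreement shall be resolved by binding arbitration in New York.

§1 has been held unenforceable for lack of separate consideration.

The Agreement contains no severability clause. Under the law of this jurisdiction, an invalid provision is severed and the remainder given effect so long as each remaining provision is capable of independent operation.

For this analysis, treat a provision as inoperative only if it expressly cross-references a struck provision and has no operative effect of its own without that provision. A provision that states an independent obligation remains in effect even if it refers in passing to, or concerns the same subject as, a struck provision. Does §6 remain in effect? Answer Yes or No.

No

§1 is struck. §2 merely fixes the survival period for §1; with §1 gone it has nothing to operate on and falls away. §3 operates only by reference to §1, so it falls with §1. §7 has no operative effect of its own apart from §1 and is therefore inoperative. §5 operates only by reference to §3, so it falls with §3. The only function of §6 is the acknowledgement condition for §2, so it cannot stand once §2 is removed. §8 mentions §5 but its own obligation stands independently of §5, so §8 is not affected. Under the stated default rule, only provisions that cannot operate independently fall away; the rest are enforced. §4, §8, and §9 remain in effect. §6 is among the inoperative provisions, so the answer is no.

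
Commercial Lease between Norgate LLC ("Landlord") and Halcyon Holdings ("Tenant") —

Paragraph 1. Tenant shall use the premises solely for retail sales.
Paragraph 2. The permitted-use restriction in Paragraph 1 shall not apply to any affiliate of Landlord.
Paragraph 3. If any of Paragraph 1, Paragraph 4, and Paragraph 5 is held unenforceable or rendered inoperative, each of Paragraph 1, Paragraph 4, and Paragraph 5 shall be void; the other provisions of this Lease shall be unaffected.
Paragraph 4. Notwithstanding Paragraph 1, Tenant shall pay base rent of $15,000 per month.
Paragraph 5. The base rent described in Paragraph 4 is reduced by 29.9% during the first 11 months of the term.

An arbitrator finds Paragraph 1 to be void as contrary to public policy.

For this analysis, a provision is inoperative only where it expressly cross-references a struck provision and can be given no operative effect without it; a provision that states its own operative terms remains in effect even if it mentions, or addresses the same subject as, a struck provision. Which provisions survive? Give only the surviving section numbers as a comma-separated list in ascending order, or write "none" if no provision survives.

3

Paragraph 1 is struck. Paragraph 2 operates only by reference to Paragraph 1, so it falls with Paragraph 1. Paragraph 3 declares Paragraph 1, Paragraph 4, and Paragraph 5 mutually dependent; since one of them has fallen, all of them are of no effect. That brings down Paragraph 4 and Paragraph 5 as well. The remainder continues in force under Paragraph 3. Only Paragraph 3 remains in effect.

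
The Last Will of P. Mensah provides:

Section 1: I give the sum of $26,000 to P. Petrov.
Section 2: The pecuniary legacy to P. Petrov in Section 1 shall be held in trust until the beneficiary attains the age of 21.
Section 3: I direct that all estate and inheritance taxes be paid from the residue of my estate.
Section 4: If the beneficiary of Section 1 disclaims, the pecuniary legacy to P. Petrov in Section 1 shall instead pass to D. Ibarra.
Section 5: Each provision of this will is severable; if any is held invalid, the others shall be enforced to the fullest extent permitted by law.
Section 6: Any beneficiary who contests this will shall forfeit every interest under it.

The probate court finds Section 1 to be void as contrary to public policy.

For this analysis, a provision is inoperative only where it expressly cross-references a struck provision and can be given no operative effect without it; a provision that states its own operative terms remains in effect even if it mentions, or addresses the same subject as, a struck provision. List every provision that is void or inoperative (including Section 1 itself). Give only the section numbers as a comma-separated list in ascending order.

Section 1 is struck. Section 2 operates only by reference to Section 1, so it falls with Section 1. Section 4 operates only by reference to Section 1, so it falls with Section 1. Section 5 is a severability clause and preserves every provision that can still be given independent effect. Section 3, Section 5, and Section 6 remain in effect.

1, 2, 4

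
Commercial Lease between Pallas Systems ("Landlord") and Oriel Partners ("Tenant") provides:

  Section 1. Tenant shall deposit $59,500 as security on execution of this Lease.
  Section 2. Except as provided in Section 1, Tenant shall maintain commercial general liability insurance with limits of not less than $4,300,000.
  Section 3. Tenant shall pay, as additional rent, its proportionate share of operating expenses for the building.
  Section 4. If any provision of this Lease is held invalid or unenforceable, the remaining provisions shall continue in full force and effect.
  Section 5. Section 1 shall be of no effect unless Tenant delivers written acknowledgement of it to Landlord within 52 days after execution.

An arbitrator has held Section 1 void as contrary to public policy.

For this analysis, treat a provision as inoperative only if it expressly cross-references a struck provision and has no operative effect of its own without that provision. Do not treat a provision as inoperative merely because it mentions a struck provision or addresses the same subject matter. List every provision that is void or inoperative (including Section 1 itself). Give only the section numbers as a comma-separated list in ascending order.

1, 5

Section 1 is struck. Section 5 merely fixes the acknowledgement condition for Section 1; with Section 1 gone it has nothing to operate on and falls away. Although Section 2 refers to Section 1, its operative terms do not depend on Section 1, so it remains in effect. Under the severability clause in Section 4, the remaining provisions continue in force. The provisions still in force are Section 2, Section 3, and Section 4.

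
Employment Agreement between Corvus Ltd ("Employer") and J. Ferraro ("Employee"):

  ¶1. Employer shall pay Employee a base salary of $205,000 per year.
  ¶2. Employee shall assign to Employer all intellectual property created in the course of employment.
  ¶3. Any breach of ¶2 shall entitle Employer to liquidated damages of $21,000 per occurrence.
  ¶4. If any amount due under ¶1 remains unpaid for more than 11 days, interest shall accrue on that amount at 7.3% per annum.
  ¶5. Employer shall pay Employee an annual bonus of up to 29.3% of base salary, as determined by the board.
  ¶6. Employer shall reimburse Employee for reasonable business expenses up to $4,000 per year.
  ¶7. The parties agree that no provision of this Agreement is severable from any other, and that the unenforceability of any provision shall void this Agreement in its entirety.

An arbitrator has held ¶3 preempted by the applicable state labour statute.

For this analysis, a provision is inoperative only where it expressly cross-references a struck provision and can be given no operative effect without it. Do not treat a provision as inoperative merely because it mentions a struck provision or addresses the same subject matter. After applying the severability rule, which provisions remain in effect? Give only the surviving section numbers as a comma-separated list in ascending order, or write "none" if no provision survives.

none

¶3 is struck. Nothing else in the Agreement is defined by reference to ¶3. ¶7 provides that the Agreement is not severable, so the invalidity of any one provision voids the entire Agreement. No provision of the Agreement survives.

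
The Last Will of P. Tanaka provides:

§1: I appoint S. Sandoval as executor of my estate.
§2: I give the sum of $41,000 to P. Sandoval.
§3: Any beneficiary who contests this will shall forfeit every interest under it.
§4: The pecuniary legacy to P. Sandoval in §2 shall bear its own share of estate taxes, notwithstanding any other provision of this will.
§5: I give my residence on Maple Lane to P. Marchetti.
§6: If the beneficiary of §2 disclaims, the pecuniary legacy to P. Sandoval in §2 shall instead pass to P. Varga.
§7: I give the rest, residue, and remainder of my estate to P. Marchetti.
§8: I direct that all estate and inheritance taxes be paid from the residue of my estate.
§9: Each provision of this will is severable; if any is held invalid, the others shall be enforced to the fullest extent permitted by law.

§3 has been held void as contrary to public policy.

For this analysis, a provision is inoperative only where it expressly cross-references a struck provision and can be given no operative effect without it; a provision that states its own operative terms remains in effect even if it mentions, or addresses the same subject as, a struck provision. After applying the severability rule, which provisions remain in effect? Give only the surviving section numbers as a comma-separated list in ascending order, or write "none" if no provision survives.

§3 is struck. Nothing else in the will is defined by reference to §3. §9 is a severability clause and preserves every provision that can still be given independent effect. The provisions still in force are §1, §2, §4, §5, §6, §7, §8, and §9.

1, 2, 4, 5, 6, 7, 8, 9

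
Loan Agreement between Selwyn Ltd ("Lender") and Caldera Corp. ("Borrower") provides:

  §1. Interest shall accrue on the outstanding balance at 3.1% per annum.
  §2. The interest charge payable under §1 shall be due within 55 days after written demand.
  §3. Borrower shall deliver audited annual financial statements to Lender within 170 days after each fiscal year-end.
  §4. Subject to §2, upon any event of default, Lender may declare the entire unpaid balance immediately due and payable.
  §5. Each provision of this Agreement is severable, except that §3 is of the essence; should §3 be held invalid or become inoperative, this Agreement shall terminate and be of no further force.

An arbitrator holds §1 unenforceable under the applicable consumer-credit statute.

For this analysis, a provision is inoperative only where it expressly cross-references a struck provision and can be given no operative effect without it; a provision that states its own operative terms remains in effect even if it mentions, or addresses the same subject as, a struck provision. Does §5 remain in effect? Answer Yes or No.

§1 is struck. The whole of §2 is the payment deadline for the interest charge, defined by reference to §1, so §2 cannot stand once §1 is removed. Although §4 refers to §2, its operative terms do not depend on §2, so it remains in effect. §5 makes §3 an essential term, but §3 is unaffected, so the severability proviso in §5 preserves the remaining provisions. §3, §4, and §5 remain in effect. §5 is among the surviving provisions, so the answer is yes.

Yes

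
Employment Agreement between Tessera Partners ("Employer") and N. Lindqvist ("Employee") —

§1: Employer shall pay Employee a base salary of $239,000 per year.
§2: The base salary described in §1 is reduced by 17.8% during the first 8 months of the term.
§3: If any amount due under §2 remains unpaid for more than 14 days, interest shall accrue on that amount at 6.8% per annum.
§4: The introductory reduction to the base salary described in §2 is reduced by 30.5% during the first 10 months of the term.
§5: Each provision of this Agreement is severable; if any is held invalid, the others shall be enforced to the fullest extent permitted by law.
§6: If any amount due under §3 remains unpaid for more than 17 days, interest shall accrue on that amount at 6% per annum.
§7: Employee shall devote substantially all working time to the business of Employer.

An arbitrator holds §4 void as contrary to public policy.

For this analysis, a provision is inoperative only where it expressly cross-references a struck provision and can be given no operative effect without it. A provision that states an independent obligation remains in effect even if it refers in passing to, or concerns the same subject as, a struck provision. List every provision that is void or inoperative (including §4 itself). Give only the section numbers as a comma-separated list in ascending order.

§4 is struck. No other provision's operative terms depend on §4. Under the severability clause in §5, the remaining provisions continue in force. §1, §2, §3, §5, §6, and §7 remain in effect.

4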